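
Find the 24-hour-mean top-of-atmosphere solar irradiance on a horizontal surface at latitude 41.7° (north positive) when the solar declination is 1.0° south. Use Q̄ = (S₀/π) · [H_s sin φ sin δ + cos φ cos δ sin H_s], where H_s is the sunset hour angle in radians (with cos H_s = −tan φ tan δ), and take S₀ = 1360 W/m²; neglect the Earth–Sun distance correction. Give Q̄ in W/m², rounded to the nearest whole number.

315 W/m²

The sunset hour angle satisfies cos H_s = −tan φ tan δ = 0.0156, giving H_s = 89.11°. In radians, H_s = 1.5553.
H_s sin φ sin δ = 1.5553 × 0.6652 × -0.0175 = -0.0181.
cos φ cos δ sin H_s = 0.7466 × 0.9998 × 0.9999 = 0.7464.
Q̄ = (1360/π) × (-0.0181 + 0.7464) = 432.90 × 0.7283 = 315.28 W/m².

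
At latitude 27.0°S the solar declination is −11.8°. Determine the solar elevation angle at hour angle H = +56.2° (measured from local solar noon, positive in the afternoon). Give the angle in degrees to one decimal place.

35.3°

With φ = -27.0°, δ = -11.8°, H = 56.20°: sin φ sin δ = 0.0928, cos φ cos δ cos H = 0.4852, so cos θ_z = 0.5780.
θ_z = arccos(0.5780) = 54.69°, so the elevation is 90° − 54.69° = 35.31°.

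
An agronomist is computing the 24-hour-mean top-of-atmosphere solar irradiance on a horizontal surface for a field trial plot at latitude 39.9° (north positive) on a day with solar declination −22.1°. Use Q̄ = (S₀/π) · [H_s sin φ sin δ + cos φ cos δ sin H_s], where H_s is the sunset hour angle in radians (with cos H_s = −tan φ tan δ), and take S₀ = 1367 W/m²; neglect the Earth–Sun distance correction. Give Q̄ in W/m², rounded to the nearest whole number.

−tan φ tan δ = −(0.8361)(-0.4061) = 0.3395; H_s = arccos(0.3395) = 70.15°. In radians, H_s = 1.2243.
H_s sin φ sin δ = 1.2243 × 0.6414 × -0.3762 = -0.2954.
cos φ cos δ sin H_s = 0.7672 × 0.9265 × 0.9406 = 0.6686.
Q̄ = (1367/π) × (-0.2954 + 0.6686) = 435.13 × 0.3732 = 162.39 W/m².

162 W/m²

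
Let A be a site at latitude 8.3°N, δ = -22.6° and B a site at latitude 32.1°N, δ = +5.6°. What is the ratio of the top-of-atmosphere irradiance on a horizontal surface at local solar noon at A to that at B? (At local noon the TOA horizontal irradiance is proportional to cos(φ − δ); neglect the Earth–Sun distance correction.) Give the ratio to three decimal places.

0.959

A: cos θ_z = cos(8.3° − (-22.6°)) = 0.8581.
B: cos θ_z = cos(32.1° − (5.6°)) = 0.8949.
Ratio A/B = 0.8581 / 0.8949 = 0.9589.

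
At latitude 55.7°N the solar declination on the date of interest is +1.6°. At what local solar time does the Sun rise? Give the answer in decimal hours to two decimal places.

−tan φ tan δ = −(1.4659)(0.0279) = -0.0409; H_s = arccos(-0.0409) = 92.34°.
Sunrise is at 12 − H_s/15 = 12 − 6.156 = 5.844 h local solar time.

5.84 h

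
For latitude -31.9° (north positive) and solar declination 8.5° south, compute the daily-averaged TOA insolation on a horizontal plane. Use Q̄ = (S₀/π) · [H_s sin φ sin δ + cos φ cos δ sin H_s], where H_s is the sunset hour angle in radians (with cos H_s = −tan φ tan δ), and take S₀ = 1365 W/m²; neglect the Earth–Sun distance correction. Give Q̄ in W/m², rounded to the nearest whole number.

420 W/m²

−tan φ tan δ = −(-0.6224)(-0.1495) = -0.0930; H_s = arccos(-0.0930) = 95.34°. In radians, H_s = 1.6640.
H_s sin φ sin δ = 1.6640 × -0.5284 × -0.1478 = 0.1300.
cos φ cos δ sin H_s = 0.8490 × 0.9890 × 0.9957 = 0.8361.
Q̄ = (1365/π) × (0.1300 + 0.8361) = 434.49 × 0.9661 = 419.76 W/m².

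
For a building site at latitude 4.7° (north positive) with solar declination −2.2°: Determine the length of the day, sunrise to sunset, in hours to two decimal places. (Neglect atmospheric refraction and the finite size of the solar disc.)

−tan φ tan δ = −(0.0822)(-0.0384) = 0.0032; H_s = arccos(0.0032) = 89.82°.
Day length = 2 H_s / 15° h⁻¹ = 179.64° / 15 = 11.976 h.

11.98 hours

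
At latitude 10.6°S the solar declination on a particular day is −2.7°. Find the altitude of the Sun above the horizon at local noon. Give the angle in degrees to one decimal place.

At local solar noon the hour angle is zero, so the elevation is 90° − |φ − δ| = 90° − |-10.6° − (-2.7°)| = 90° − 7.9° = 82.1°.

82.1°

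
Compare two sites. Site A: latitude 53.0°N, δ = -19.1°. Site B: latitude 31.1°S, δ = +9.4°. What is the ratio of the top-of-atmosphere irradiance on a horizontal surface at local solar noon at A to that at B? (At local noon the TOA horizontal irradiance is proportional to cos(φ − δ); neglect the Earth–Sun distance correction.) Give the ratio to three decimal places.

A: cos θ_z = cos(53.0° − (-19.1°)) = 0.3074.
B: cos θ_z = cos(-31.1° − (9.4°)) = 0.7604.
Ratio A/B = 0.3074 / 0.7604 = 0.4043.

0.404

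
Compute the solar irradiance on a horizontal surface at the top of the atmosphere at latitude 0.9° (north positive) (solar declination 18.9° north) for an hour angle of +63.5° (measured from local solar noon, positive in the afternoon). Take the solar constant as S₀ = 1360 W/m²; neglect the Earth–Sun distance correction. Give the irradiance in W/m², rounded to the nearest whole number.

cos θ_z = sin φ sin δ + cos φ cos δ cos H = (0.0157)(0.3239) + (0.9999)(0.9461)(0.4462) = 0.4272.
Top-of-atmosphere irradiance = S₀ cos θ_z = 1360 × 0.4272 = 580.99 W/m².

581 W/m²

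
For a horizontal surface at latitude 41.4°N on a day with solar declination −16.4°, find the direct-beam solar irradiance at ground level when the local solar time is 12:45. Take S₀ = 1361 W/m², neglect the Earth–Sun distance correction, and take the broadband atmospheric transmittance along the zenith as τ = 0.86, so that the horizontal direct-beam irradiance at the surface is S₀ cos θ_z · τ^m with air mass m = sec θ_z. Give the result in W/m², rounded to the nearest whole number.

528 W/m²

Hour angle H = 15° × (12.75 − 12) = 11.25°.
cos θ_z = sin(41.4°) sin(-16.4°) + cos(41.4°) cos(-16.4°) cos(11.25°) = -0.1867 + 0.7058 = 0.5191.
Air mass m = 1/cos θ_z = 1/0.5191 = 1.926; τ^m = 0.86^1.926 = 0.7479.
Surface direct beam = 1361 × 0.5191 × 0.7479 = 528.39 W/m².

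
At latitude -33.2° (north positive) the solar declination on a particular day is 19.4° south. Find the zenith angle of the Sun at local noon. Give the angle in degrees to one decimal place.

At local solar noon the hour angle is zero, so the zenith angle is |φ − δ| = |-33.2° − (-19.4°)| = 13.8°.

13.8°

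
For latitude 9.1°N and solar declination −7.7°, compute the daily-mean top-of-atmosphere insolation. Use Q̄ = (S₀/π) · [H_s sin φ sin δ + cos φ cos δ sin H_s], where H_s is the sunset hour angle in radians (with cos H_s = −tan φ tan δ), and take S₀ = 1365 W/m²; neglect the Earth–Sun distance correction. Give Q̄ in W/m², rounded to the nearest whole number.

411 W/m²

cos H_s = −tan(9.1°) · tan(-7.7°) = 0.0217, so H_s = arccos(0.0217) = 88.76°. In radians, H_s = 1.5492.
H_s sin φ sin δ = 1.5492 × 0.1582 × -0.1340 = -0.0328.
cos φ cos δ sin H_s = 0.9874 × 0.9910 × 0.9998 = 0.9783.
Q̄ = (1365/π) × (-0.0328 + 0.9783) = 434.49 × 0.9455 = 410.81 W/m².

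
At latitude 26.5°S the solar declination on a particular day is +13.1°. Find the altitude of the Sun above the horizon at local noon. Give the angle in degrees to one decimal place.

50.4°

At local solar noon the hour angle is zero, so the elevation is 90° − |φ − δ| = 90° − |-26.5° − (13.1°)| = 90° − 39.6° = 50.4°.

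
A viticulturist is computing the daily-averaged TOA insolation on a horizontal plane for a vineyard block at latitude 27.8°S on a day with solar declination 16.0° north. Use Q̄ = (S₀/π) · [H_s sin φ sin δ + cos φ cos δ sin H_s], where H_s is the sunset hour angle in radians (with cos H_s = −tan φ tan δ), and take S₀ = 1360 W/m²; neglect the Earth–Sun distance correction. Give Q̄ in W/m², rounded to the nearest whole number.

cos H_s = −tan(-27.8°) · tan(16.0°) = 0.1512, so H_s = arccos(0.1512) = 81.30°. In radians, H_s = 1.4190.
H_s sin φ sin δ = 1.4190 × -0.4664 × 0.2756 = -0.1824.
cos φ cos δ sin H_s = 0.8846 × 0.9613 × 0.9885 = 0.8406.
Q̄ = (1360/π) × (-0.1824 + 0.8406) = 432.90 × 0.6582 = 284.93 W/m².

285 W/m²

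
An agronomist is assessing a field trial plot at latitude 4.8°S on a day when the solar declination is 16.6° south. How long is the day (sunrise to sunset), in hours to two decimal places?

cos H_s = −tan(-4.8°) · tan(-16.6°) = -0.0250, so H_s = arccos(-0.0250) = 91.43°.
Day length = 2 H_s / 15° h⁻¹ = 182.86° / 15 = 12.191 h.

12.19 hours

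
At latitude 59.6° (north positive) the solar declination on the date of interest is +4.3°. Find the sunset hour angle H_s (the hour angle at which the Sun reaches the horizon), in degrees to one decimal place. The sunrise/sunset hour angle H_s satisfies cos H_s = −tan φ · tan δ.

−tan φ tan δ = −(1.7045)(0.0752) = -0.1282; H_s = arccos(-0.1282) = 97.37°.

97.4°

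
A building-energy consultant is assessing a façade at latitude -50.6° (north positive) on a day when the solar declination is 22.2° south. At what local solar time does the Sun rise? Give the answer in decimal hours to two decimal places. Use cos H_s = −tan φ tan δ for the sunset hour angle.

The sunset hour angle satisfies cos H_s = −tan φ tan δ = -0.4968, giving H_s = 119.79°.
Sunrise is at 12 − H_s/15 = 12 − 7.986 = 4.014 h local solar time.

4.01 h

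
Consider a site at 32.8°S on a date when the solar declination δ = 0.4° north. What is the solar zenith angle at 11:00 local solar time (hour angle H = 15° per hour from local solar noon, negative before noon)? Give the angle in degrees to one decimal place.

36.1°

Hour angle H = 15° × (11 − 12) = -15.00°.
With φ = -32.8°, δ = 0.4°, H = -15.00°: sin φ sin δ = -0.0038, cos φ cos δ cos H = 0.8119, so cos θ_z = 0.8081.
θ_z = arccos(0.8081) = 36.09°.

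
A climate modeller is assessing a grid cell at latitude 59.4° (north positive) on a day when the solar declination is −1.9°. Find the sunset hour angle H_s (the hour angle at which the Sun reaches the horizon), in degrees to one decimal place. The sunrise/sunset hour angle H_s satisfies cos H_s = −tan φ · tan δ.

−tan φ tan δ = −(1.6909)(-0.0332) = 0.0561; H_s = arccos(0.0561) = 86.78°.

86.8°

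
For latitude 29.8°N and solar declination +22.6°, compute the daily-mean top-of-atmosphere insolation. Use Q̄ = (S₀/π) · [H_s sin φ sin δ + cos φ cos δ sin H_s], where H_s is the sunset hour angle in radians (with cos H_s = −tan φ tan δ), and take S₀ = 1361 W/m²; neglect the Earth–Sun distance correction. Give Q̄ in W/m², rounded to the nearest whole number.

487 W/m²

The sunset hour angle satisfies cos H_s = −tan φ tan δ = -0.2384, giving H_s = 103.79°. In radians, H_s = 1.8115.
H_s sin φ sin δ = 1.8115 × 0.4970 × 0.3843 = 0.3460.
cos φ cos δ sin H_s = 0.8678 × 0.9232 × 0.9712 = 0.7781.
Q̄ = (1361/π) × (0.3460 + 0.7781) = 433.22 × 1.1241 = 486.98 W/m².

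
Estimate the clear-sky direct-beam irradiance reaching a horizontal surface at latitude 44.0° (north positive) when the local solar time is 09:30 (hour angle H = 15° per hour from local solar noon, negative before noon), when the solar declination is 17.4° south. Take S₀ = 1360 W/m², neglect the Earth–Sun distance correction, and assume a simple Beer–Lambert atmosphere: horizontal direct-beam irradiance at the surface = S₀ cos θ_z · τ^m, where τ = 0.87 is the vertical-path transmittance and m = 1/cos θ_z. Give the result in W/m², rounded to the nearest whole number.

Hour angle H = 15° × (9.5 − 12) = -37.50°.
With φ = 44.0°, δ = -17.4°, H = -37.50°: sin φ sin δ = -0.2077, cos φ cos δ cos H = 0.5446, so cos θ_z = 0.3369.
Air mass m = 1/cos θ_z = 1/0.3369 = 2.968; τ^m = 0.87^2.968 = 0.6614.
Surface direct beam = 1360 × 0.3369 × 0.6614 = 303.04 W/m².

303 W/m²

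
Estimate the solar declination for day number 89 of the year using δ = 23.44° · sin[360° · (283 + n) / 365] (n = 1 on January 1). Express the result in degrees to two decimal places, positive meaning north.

+2.82°

360 × (283 + 89) / 365 = 366.904°; sin(366.904°) = 0.1202.
δ = 23.44 × 0.1202 = 2.817° ≈ +2.82°.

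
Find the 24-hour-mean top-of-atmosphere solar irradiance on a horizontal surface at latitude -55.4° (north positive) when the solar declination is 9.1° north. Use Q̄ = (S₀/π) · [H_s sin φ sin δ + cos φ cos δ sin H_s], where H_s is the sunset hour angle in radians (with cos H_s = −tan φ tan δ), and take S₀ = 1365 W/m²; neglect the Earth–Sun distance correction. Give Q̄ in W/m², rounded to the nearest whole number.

−tan φ tan δ = −(-1.4496)(0.1602) = 0.2322; H_s = arccos(0.2322) = 76.57°. In radians, H_s = 1.3364.
H_s sin φ sin δ = 1.3364 × -0.8231 × 0.1582 = -0.1740.
cos φ cos δ sin H_s = 0.5678 × 0.9874 × 0.9727 = 0.5453.
Q̄ = (1365/π) × (-0.1740 + 0.5453) = 434.49 × 0.3713 = 161.33 W/m².

161 W/m²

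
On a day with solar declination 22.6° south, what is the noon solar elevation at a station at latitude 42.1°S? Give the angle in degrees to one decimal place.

70.5°

At local solar noon the hour angle is zero, so the elevation is 90° − |φ − δ| = 90° − |-42.1° − (-22.6°)| = 90° − 19.5° = 70.5°.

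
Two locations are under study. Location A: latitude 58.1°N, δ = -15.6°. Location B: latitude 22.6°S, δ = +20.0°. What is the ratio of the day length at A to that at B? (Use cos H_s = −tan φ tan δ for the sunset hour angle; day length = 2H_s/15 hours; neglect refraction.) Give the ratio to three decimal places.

0.779

A: H_s = arccos(−tan 58.1° · tan -15.6°) = 63.35°, so 2H_s/15 = 8.4467 h.
B: H_s = arccos(−tan -22.6° · tan 20.0°) = 81.29°, so 2H_s/15 = 10.8387 h.
Ratio A/B = 8.4467 / 10.8387 = 0.7793.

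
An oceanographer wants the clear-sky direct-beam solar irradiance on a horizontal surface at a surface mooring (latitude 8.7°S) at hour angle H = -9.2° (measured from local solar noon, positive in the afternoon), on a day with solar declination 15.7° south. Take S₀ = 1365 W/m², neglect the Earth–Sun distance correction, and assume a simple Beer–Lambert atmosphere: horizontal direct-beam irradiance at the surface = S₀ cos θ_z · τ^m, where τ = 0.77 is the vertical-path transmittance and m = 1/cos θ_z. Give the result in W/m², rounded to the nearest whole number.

With φ = -8.7°, δ = -15.7°, H = -9.20°: sin φ sin δ = 0.0409, cos φ cos δ cos H = 0.9394, so cos θ_z = 0.9803.
Air mass m = 1/cos θ_z = 1/0.9803 = 1.020; τ^m = 0.77^1.020 = 0.7660.
Surface direct beam = 1365 × 0.9803 × 0.7660 = 1024.99 W/m².

1025 W/m²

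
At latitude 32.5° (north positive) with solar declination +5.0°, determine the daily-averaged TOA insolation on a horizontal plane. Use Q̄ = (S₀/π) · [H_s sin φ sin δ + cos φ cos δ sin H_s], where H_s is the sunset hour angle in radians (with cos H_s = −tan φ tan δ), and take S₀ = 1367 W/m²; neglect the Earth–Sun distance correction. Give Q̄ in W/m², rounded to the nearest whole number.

398 W/m²

cos H_s = −tan(32.5°) · tan(5.0°) = -0.0557, so H_s = arccos(-0.0557) = 93.19°. In radians, H_s = 1.6265.
H_s sin φ sin δ = 1.6265 × 0.5373 × 0.0872 = 0.0762.
cos φ cos δ sin H_s = 0.8434 × 0.9962 × 0.9984 = 0.8389.
Q̄ = (1367/π) × (0.0762 + 0.8389) = 435.13 × 0.9151 = 398.19 W/m².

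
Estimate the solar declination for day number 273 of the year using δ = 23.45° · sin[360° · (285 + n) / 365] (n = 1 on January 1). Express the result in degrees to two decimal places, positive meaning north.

-4.22°

360 × (285 + 273) / 365 = 550.356°; sin(550.356°) = -0.1798.
δ = 23.45 × -0.1798 = -4.216° ≈ -4.22°.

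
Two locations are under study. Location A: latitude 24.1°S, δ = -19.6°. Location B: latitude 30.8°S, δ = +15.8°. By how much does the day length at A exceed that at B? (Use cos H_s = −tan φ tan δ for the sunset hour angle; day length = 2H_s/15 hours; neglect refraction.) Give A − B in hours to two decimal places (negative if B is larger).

+2.52 h

A: H_s = arccos(−tan -24.1° · tan -19.6°) = 99.17°, so 2H_s/15 = 13.2227 h.
B: H_s = arccos(−tan -30.8° · tan 15.8°) = 80.29°, so 2H_s/15 = 10.7053 h.
A − B = 13.2227 − 10.7053 = 2.5174 h.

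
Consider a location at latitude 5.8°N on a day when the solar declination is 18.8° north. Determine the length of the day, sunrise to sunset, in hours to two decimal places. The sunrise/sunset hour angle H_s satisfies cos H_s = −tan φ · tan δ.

The sunset hour angle satisfies cos H_s = −tan φ tan δ = -0.0346, giving H_s = 91.98°.
Day length = 2 H_s / 15° h⁻¹ = 183.96° / 15 = 12.264 h.

12.26 hours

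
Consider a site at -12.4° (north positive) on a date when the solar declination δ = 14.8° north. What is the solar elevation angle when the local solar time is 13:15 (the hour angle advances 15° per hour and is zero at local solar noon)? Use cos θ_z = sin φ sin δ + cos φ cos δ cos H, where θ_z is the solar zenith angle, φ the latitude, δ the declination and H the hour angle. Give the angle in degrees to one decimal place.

57.1°

Hour angle H = 15° × (13.25 − 12) = 18.75°.
With φ = -12.4°, δ = 14.8°, H = 18.75°: sin φ sin δ = -0.0549, cos φ cos δ cos H = 0.8942, so cos θ_z = 0.8393.
θ_z = arccos(0.8393) = 32.93°, so the elevation is 90° − 32.93° = 57.07°.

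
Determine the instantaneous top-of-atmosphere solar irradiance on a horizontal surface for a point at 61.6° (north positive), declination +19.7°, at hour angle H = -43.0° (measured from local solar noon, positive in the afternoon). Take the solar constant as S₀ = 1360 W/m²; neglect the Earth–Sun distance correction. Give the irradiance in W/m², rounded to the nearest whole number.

849 W/m²

With φ = 61.6°, δ = 19.7°, H = -43.00°: sin φ sin δ = 0.2965, cos φ cos δ cos H = 0.3275, so cos θ_z = 0.6240.
Top-of-atmosphere irradiance = S₀ cos θ_z = 1360 × 0.6240 = 848.64 W/m².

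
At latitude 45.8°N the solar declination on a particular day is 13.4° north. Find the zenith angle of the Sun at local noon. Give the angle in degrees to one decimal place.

At local solar noon the hour angle is zero, so the zenith angle is |φ − δ| = |45.8° − (13.4°)| = 32.4°.

32.4°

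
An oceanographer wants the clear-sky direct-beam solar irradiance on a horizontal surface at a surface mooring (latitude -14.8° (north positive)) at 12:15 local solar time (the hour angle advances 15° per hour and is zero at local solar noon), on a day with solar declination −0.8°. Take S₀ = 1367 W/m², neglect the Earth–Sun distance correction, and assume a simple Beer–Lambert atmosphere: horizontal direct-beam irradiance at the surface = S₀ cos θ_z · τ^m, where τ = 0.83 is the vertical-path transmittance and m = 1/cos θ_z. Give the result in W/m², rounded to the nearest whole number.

Hour angle H = 15° × (12.25 − 12) = 3.75°.
cos θ_z = sin φ sin δ + cos φ cos δ cos H = (-0.2554)(-0.0140) + (0.9668)(0.9999)(0.9979) = 0.9682.
Air mass m = 1/cos θ_z = 1/0.9682 = 1.033; τ^m = 0.83^1.033 = 0.8249.
Surface direct beam = 1367 × 0.9682 × 0.8249 = 1091.78 W/m².

1092 W/m²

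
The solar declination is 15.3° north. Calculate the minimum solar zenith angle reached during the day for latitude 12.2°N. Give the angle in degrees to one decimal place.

3.1°

At local solar noon the hour angle is zero, so the zenith angle is |φ − δ| = |12.2° − (15.3°)| = 3.1°.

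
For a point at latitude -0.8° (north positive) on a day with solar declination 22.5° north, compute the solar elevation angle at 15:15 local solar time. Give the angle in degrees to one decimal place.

37.1°

Hour angle H = 15° × (15.25 − 12) = 48.75°.
With φ = -0.8°, δ = 22.5°, H = 48.75°: sin φ sin δ = -0.0053, cos φ cos δ cos H = 0.6091, so cos θ_z = 0.6038.
θ_z = arccos(0.6038) = 52.86°, so the elevation is 90° − 52.86° = 37.14°.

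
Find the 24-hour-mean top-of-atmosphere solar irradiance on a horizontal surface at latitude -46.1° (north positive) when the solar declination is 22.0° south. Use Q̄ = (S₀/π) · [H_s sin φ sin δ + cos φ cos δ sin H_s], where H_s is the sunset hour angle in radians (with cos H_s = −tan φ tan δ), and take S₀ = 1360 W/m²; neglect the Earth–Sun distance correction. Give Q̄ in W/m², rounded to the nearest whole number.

487 W/m²

The sunset hour angle satisfies cos H_s = −tan φ tan δ = -0.4198, giving H_s = 114.82°. In radians, H_s = 2.0040.
H_s sin φ sin δ = 2.0040 × -0.7206 × -0.3746 = 0.5410.
cos φ cos δ sin H_s = 0.6934 × 0.9272 × 0.9076 = 0.5835.
Q̄ = (1360/π) × (0.5410 + 0.5835) = 432.90 × 1.1245 = 486.80 W/m².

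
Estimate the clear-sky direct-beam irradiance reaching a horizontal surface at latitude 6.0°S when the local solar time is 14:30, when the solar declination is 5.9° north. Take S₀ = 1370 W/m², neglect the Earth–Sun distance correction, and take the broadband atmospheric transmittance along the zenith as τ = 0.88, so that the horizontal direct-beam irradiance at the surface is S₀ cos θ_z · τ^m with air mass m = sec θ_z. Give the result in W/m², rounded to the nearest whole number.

Hour angle H = 15° × (14.5 − 12) = 37.50°.
cos θ_z = sin(-6.0°) sin(5.9°) + cos(-6.0°) cos(5.9°) cos(37.50°) = -0.0107 + 0.7848 = 0.7741.
Air mass m = 1/cos θ_z = 1/0.7741 = 1.292; τ^m = 0.88^1.292 = 0.8478.
Surface direct beam = 1370 × 0.7741 × 0.8478 = 899.11 W/m².

899 W/m²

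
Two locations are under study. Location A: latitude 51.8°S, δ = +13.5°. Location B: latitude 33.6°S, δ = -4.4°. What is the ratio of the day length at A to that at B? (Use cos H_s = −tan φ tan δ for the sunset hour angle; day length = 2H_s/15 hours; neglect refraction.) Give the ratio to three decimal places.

A: H_s = arccos(−tan -51.8° · tan 13.5°) = 72.24°, so 2H_s/15 = 9.6320 h.
B: H_s = arccos(−tan -33.6° · tan -4.4°) = 92.93°, so 2H_s/15 = 12.3907 h.
Ratio A/B = 9.6320 / 12.3907 = 0.7774.

0.777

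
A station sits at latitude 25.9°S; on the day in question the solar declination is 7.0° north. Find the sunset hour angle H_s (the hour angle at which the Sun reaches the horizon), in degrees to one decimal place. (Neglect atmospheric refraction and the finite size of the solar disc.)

cos H_s = −tan(-25.9°) · tan(7.0°) = 0.0596, so H_s = arccos(0.0596) = 86.58°.

86.6°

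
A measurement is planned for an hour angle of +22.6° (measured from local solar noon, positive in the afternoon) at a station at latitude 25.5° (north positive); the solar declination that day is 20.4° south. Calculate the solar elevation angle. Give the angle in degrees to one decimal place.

With φ = 25.5°, δ = -20.4°, H = 22.60°: sin φ sin δ = -0.1501, cos φ cos δ cos H = 0.7810, so cos θ_z = 0.6309.
θ_z = arccos(0.6309) = 50.88°, so the elevation is 90° − 50.88° = 39.12°.

39.1°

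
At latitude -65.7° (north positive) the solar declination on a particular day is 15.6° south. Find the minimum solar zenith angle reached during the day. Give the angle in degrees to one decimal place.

At local solar noon the hour angle is zero, so the zenith angle is |φ − δ| = |-65.7° − (-15.6°)| = 50.1°.

50.1°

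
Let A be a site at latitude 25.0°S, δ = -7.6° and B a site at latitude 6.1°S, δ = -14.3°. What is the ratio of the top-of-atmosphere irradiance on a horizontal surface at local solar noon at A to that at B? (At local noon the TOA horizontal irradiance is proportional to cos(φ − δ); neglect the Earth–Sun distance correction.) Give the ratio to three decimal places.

A: cos θ_z = cos(-25.0° − (-7.6°)) = 0.9542.
B: cos θ_z = cos(-6.1° − (-14.3°)) = 0.9898.
Ratio A/B = 0.9542 / 0.9898 = 0.9640.

0.964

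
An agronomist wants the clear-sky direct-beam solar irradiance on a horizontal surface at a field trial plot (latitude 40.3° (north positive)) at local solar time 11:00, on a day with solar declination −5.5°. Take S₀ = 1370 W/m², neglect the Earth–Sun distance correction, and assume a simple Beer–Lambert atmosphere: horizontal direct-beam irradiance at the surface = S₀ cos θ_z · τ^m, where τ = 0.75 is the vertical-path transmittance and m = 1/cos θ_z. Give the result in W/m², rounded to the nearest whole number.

Hour angle H = 15° × (11 − 12) = -15.00°.
With φ = 40.3°, δ = -5.5°, H = -15.00°: sin φ sin δ = -0.0620, cos φ cos δ cos H = 0.7333, so cos θ_z = 0.6713.
Air mass m = 1/cos θ_z = 1/0.6713 = 1.490; τ^m = 0.75^1.490 = 0.6514.
Surface direct beam = 1370 × 0.6713 × 0.6514 = 599.08 W/m².

599 W/m²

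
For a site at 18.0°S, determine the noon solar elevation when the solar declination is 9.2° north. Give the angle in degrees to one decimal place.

62.8°

At local solar noon the hour angle is zero, so the elevation is 90° − |φ − δ| = 90° − |-18.0° − (9.2°)| = 90° − 27.2° = 62.8°.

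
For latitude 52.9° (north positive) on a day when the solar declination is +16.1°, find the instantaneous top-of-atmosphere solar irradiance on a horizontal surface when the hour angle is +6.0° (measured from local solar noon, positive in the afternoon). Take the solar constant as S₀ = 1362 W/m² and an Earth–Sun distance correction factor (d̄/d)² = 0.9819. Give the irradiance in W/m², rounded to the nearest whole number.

1067 W/m²

cos θ_z = sin(52.9°) sin(16.1°) + cos(52.9°) cos(16.1°) cos(6.00°) = 0.2212 + 0.5764 = 0.7976.
Top-of-atmosphere irradiance = S₀ (d̄/d)² cos θ_z = 1362 × 0.9819 × 0.7976 = 1066.67 W/m².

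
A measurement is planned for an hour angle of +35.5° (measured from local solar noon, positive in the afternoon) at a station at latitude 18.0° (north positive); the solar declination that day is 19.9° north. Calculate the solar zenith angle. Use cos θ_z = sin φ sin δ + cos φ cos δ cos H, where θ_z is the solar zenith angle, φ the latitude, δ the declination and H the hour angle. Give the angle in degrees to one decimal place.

33.6°

cos θ_z = sin(18.0°) sin(19.9°) + cos(18.0°) cos(19.9°) cos(35.50°) = 0.1052 + 0.7280 = 0.8332.
θ_z = arccos(0.8332) = 33.57°.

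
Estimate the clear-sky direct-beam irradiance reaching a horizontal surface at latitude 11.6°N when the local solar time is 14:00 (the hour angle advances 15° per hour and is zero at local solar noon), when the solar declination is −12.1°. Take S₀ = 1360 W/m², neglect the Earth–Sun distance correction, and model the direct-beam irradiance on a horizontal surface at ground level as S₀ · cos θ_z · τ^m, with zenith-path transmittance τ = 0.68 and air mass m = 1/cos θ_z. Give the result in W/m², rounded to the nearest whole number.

Hour angle H = 15° × (14 − 12) = 30.00°.
cos θ_z = sin φ sin δ + cos φ cos δ cos H = (0.2011)(-0.2096) + (0.9796)(0.9778)(0.8660) = 0.7874.
Air mass m = 1/cos θ_z = 1/0.7874 = 1.270; τ^m = 0.68^1.270 = 0.6128.
Surface direct beam = 1360 × 0.7874 × 0.6128 = 656.23 W/m².

656 W/m²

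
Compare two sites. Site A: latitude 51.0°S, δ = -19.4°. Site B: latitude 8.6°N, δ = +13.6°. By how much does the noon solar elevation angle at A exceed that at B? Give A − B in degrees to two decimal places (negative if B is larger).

A: 90° − |-51.0 − (-19.4)| = 58.40°.
B: 90° − |8.6 − (13.6)| = 85.00°.
A − B = 58.40 − 85.00 = -26.60°.

-26.60°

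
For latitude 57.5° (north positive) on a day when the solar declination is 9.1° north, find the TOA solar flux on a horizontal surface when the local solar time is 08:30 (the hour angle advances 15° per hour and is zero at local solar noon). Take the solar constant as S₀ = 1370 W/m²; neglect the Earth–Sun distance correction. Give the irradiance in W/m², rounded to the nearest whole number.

625 W/m²

Hour angle H = 15° × (8.5 − 12) = -52.50°.
With φ = 57.5°, δ = 9.1°, H = -52.50°: sin φ sin δ = 0.1334, cos φ cos δ cos H = 0.3230, so cos θ_z = 0.4564.
Top-of-atmosphere irradiance = S₀ cos θ_z = 1370 × 0.4564 = 625.27 W/m².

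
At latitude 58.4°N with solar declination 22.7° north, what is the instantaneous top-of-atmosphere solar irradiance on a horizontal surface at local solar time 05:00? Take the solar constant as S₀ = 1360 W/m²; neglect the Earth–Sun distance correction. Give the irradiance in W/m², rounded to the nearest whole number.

Hour angle H = 15° × (5 − 12) = -105.00°.
cos θ_z = sin φ sin δ + cos φ cos δ cos H = (0.8517)(0.3859) + (0.5240)(0.9225)(-0.2588) = 0.2036.
Top-of-atmosphere irradiance = S₀ cos θ_z = 1360 × 0.2036 = 276.90 W/m².

277 W/m²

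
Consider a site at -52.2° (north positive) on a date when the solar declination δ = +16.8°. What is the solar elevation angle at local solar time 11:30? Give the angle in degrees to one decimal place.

20.7°

Hour angle H = 15° × (11.5 − 12) = -7.50°.
cos θ_z = sin(-52.2°) sin(16.8°) + cos(-52.2°) cos(16.8°) cos(-7.50°) = -0.2284 + 0.5817 = 0.3533.
θ_z = arccos(0.3533) = 69.31°, so the elevation is 90° − 69.31° = 20.69°.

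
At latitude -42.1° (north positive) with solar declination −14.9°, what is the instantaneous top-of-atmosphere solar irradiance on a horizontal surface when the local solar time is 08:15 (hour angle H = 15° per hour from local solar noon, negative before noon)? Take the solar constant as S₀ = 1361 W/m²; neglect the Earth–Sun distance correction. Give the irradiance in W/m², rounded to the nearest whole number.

777 W/m²

Hour angle H = 15° × (8.25 − 12) = -56.25°.
cos θ_z = sin(-42.1°) sin(-14.9°) + cos(-42.1°) cos(-14.9°) cos(-56.25°) = 0.1724 + 0.3984 = 0.5708.
Top-of-atmosphere irradiance = S₀ cos θ_z = 1361 × 0.5708 = 776.86 W/m².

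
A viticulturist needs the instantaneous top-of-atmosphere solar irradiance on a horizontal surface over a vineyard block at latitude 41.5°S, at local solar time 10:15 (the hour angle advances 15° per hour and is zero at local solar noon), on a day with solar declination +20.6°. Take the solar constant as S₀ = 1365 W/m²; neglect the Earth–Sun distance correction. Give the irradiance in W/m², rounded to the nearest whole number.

Hour angle H = 15° × (10.25 − 12) = -26.25°.
cos θ_z = sin(-41.5°) sin(20.6°) + cos(-41.5°) cos(20.6°) cos(-26.25°) = -0.2331 + 0.6288 = 0.3957.
Top-of-atmosphere irradiance = S₀ cos θ_z = 1365 × 0.3957 = 540.13 W/m².

540 W/m²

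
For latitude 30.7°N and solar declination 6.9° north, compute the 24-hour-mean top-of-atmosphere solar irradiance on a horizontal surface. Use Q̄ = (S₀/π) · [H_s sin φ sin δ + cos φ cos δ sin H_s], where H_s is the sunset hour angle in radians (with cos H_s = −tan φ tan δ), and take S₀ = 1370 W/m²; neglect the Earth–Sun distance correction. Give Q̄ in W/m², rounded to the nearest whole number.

415 W/m²

cos H_s = −tan(30.7°) · tan(6.9°) = -0.0719, so H_s = arccos(-0.0719) = 94.12°. In radians, H_s = 1.6427.
H_s sin φ sin δ = 1.6427 × 0.5105 × 0.1201 = 0.1007.
cos φ cos δ sin H_s = 0.8599 × 0.9928 × 0.9974 = 0.8515.
Q̄ = (1370/π) × (0.1007 + 0.8515) = 436.08 × 0.9522 = 415.24 W/m².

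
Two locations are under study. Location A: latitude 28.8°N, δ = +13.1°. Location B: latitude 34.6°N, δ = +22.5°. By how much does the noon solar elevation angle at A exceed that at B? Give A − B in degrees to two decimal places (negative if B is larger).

-3.60°

A: 90° − |28.8 − (13.1)| = 74.30°.
B: 90° − |34.6 − (22.5)| = 77.90°.
A − B = 74.30 − 77.90 = -3.60°.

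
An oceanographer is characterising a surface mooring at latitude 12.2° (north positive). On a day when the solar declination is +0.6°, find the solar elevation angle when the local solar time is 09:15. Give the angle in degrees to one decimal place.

47.5°

Hour angle H = 15° × (9.25 − 12) = -41.25°.
cos θ_z = sin φ sin δ + cos φ cos δ cos H = (0.2113)(0.0105) + (0.9774)(0.9999)(0.7518) = 0.7370.
θ_z = arccos(0.7370) = 42.52°, so the elevation is 90° − 42.52° = 47.48°.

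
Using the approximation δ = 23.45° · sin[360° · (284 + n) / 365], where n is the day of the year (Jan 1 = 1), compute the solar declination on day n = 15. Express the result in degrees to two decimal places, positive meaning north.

360 × (284 + 15) / 365 = 294.904°; sin(294.904°) = -0.9070.
δ = 23.45 × -0.9070 = -21.269° ≈ -21.27°.

-21.27°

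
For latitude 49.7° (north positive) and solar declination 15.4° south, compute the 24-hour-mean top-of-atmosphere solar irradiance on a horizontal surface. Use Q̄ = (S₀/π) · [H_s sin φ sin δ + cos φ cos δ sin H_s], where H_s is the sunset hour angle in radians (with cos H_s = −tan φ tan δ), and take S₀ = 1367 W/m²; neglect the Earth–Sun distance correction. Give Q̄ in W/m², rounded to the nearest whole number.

The sunset hour angle satisfies cos H_s = −tan φ tan δ = 0.3248, giving H_s = 71.05°. In radians, H_s = 1.2401.
H_s sin φ sin δ = 1.2401 × 0.7627 × -0.2656 = -0.2512.
cos φ cos δ sin H_s = 0.6468 × 0.9641 × 0.9458 = 0.5898.
Q̄ = (1367/π) × (-0.2512 + 0.5898) = 435.13 × 0.3386 = 147.34 W/m².

147 W/m²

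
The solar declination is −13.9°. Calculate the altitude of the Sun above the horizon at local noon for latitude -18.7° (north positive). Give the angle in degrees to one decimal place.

85.2°

At local solar noon the hour angle is zero, so the elevation is 90° − |φ − δ| = 90° − |-18.7° − (-13.9°)| = 90° − 4.8° = 85.2°.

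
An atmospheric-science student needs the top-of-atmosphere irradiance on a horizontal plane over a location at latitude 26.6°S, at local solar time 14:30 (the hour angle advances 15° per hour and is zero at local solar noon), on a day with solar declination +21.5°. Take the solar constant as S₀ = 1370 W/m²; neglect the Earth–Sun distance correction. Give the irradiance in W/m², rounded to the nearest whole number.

679 W/m²

Hour angle H = 15° × (14.5 − 12) = 37.50°.
With φ = -26.6°, δ = 21.5°, H = 37.50°: sin φ sin δ = -0.1641, cos φ cos δ cos H = 0.6600, so cos θ_z = 0.4959.
Top-of-atmosphere irradiance = S₀ cos θ_z = 1370 × 0.4959 = 679.38 W/m².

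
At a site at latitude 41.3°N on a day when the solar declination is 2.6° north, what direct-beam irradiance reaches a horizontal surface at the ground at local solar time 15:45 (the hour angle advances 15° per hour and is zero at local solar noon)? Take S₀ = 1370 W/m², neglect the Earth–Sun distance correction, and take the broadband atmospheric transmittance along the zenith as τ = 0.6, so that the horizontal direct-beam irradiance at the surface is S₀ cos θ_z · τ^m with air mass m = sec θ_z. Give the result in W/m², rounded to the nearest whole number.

Hour angle H = 15° × (15.75 − 12) = 56.25°.
With φ = 41.3°, δ = 2.6°, H = 56.25°: sin φ sin δ = 0.0299, cos φ cos δ cos H = 0.4170, so cos θ_z = 0.4469.
Air mass m = 1/cos θ_z = 1/0.4469 = 2.238; τ^m = 0.6^2.238 = 0.3188.
Surface direct beam = 1370 × 0.4469 × 0.3188 = 195.19 W/m².

195 W/m²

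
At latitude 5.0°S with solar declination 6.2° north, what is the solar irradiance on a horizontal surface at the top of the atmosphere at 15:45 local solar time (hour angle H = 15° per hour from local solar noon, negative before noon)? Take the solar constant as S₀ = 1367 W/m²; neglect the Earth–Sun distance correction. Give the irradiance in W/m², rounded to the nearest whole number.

Hour angle H = 15° × (15.75 − 12) = 56.25°.
cos θ_z = sin φ sin δ + cos φ cos δ cos H = (-0.0872)(0.1080) + (0.9962)(0.9942)(0.5556) = 0.5409.
Top-of-atmosphere irradiance = S₀ cos θ_z = 1367 × 0.5409 = 739.41 W/m².

739 W/m²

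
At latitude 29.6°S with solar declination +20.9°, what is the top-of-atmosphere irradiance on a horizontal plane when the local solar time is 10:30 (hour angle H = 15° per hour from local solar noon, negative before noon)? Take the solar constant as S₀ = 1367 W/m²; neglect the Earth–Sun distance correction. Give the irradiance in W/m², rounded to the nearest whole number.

785 W/m²

Hour angle H = 15° × (10.5 − 12) = -22.50°.
cos θ_z = sin φ sin δ + cos φ cos δ cos H = (-0.4939)(0.3567) + (0.8695)(0.9342)(0.9239) = 0.5743.
Top-of-atmosphere irradiance = S₀ cos θ_z = 1367 × 0.5743 = 785.07 W/m².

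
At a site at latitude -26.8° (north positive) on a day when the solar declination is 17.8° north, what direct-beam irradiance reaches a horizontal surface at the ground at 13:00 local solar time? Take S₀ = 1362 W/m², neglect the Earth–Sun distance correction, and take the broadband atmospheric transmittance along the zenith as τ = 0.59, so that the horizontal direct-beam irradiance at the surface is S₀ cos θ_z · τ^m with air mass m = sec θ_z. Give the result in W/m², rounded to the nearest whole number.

Hour angle H = 15° × (13 − 12) = 15.00°.
cos θ_z = sin φ sin δ + cos φ cos δ cos H = (-0.4509)(0.3057) + (0.8926)(0.9521)(0.9659) = 0.6830.
Air mass m = 1/cos θ_z = 1/0.6830 = 1.464; τ^m = 0.59^1.464 = 0.4619.
Surface direct beam = 1362 × 0.6830 × 0.4619 = 429.68 W/m².

430 W/m²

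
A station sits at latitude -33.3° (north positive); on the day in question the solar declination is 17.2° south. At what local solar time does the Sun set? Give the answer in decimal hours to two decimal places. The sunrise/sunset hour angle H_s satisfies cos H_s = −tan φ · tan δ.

−tan φ tan δ = −(-0.6569)(-0.3096) = -0.2034; H_s = arccos(-0.2034) = 101.74°.
Sunset is at 12 + H_s/15 = 12 + 6.783 = 18.783 h local solar time.

18.78 h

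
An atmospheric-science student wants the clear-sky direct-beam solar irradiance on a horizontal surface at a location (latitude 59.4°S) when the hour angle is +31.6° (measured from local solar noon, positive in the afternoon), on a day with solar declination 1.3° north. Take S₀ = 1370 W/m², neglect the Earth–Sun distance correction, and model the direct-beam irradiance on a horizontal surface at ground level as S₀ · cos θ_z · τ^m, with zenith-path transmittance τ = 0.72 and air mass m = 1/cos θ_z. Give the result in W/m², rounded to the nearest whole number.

cos θ_z = sin φ sin δ + cos φ cos δ cos H = (-0.8607)(0.0227) + (0.5090)(0.9997)(0.8517) = 0.4138.
Air mass m = 1/cos θ_z = 1/0.4138 = 2.417; τ^m = 0.72^2.417 = 0.4520.
Surface direct beam = 1370 × 0.4138 × 0.4520 = 256.24 W/m².

256 W/m²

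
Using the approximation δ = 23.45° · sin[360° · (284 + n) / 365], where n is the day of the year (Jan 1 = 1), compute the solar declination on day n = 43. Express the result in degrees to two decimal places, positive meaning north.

360 × (284 + 43) / 365 = 322.521°; sin(322.521°) = -0.6085.
δ = 23.45 × -0.6085 = -14.269° ≈ -14.27°.

-14.27°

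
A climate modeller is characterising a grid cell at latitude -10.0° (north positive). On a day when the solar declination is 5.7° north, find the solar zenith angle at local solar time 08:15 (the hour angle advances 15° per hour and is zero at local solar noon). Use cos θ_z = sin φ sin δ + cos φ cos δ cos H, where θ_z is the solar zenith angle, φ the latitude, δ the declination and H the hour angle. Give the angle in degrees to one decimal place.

Hour angle H = 15° × (8.25 − 12) = -56.25°.
cos θ_z = sin φ sin δ + cos φ cos δ cos H = (-0.1736)(0.0993) + (0.9848)(0.9951)(0.5556) = 0.5272.
θ_z = arccos(0.5272) = 58.18°.

58.2°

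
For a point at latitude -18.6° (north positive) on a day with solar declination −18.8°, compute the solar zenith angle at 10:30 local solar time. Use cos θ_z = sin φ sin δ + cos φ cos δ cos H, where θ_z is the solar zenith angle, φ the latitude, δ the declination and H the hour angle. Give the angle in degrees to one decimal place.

21.3°

Hour angle H = 15° × (10.5 − 12) = -22.50°.
With φ = -18.6°, δ = -18.8°, H = -22.50°: sin φ sin δ = 0.1028, cos φ cos δ cos H = 0.8289, so cos θ_z = 0.9317.
θ_z = arccos(0.9317) = 21.30°.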